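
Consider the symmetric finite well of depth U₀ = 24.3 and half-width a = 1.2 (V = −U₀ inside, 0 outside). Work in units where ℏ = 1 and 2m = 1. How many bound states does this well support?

N = 4

Define the well-strength parameter z₀ = (a/ℏ)√(2mU₀) = 1.2 × √(2·0.5·24.3) = 5.915.
The even/odd transcendental equations gain one root per π/2 in z₀, giving N = 1 + ⌊2z₀/π⌋ = 1 + ⌊3.766⌋ = 4.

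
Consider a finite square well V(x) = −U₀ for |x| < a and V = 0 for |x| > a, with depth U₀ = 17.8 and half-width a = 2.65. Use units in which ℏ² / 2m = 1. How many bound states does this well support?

The dimensionless depth is z₀ = a√(2mU₀)/ℏ = 2.65 × √(17.80) = 11.18.
A new bound state (alternating even/odd) appears each time z₀ passes a multiple of π/2, so N = ⌊2z₀/π⌋ + 1 = ⌊7.118⌋ + 1 = 8.

N = 8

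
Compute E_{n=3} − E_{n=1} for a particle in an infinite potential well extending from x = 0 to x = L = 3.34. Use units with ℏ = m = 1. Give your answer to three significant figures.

ΔE = 3.54

E_n = n²π²ℏ²/(2mL²), so ΔE = (3² − 1²) π²ℏ²/(2mL²).
ΔE = 8 × π² / (2 × 1 × 3.34²) = 3.539.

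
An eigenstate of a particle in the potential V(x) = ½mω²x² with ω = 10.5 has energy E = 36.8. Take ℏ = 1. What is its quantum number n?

E_n = ℏω(n + ½) ⇒ n = E/(ℏω) − ½ = 36.8/10.5 − 0.5 = 3.005 → n = 3.

n = 3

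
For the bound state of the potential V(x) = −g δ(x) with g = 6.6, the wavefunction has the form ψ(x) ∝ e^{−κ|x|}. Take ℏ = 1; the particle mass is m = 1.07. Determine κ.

κ = 7.06

Integrating the TISE across x = 0 gives the cusp condition ψ'(0⁺) − ψ'(0⁻) = −(2mg/ℏ²)ψ(0).
With ψ ∝ e^{−κ|x|} this yields −2κ = −2mg/ℏ², so κ = mg/ℏ² = 7.062.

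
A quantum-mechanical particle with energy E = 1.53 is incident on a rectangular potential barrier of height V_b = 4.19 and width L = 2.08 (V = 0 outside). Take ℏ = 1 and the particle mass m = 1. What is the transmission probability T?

E < V_b: inside the barrier ψ ∝ e^{±κx} with κ = √(2m(V_b − E))/ℏ = 2.307.
κL = 4.798, sinh(κL) = 60.60.
The exact tunnelling result is T⁻¹ = 1 + V_b² sinh²(κL) / [4E(V_b − E)] = 3962, so T = 0.000252.

T = 0.000252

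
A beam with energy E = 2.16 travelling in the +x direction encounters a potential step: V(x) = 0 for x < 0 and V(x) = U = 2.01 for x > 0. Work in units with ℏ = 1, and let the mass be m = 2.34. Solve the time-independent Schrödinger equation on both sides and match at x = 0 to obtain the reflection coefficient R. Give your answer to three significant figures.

R = 0.340

On each side the TISE gives plane waves with k = √(2m(E − V))/ℏ: k₁ = √(2·2.34·2.16) = 3.179, k₂ = √(2·2.34·0.15) = 0.8379.
Continuity of ψ and ψ′ at the step yields the reflection amplitude r = (k₁ − k₂)/(k₁ + k₂) = 0.5829; thus R = |r|² = 0.3397, T = 0.6603.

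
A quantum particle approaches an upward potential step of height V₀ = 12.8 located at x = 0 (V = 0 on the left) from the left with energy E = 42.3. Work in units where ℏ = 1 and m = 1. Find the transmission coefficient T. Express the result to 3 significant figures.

On each side the TISE gives plane waves with k = √(2m(E − V))/ℏ: k₁ = √(2·1·42.3) = 9.198, k₂ = √(2·1·29.5) = 7.681.
Continuity of ψ and ψ′ at the step yields the reflection amplitude r = (k₁ − k₂)/(k₁ + k₂) = 0.08986; thus R = |r|² = 0.008074, T = 0.9919.

T = 0.992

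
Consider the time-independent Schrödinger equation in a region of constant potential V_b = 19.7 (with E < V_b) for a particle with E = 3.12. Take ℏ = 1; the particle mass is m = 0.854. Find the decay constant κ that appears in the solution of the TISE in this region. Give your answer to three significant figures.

Since E < V_b the TISE in this region is ψ'' = κ²ψ with κ = √(2m(V_b − E))/ℏ.
κ = √(2 × 0.854 × 16.58) = 5.322.

κ = 5.32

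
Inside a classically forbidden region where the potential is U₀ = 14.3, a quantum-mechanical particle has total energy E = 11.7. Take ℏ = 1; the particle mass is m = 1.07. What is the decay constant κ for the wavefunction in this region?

Since E < U₀ the TISE in this region is ψ'' = κ²ψ with κ = √(2m(U₀ − E))/ℏ.
κ = √(2 × 1.07 × 2.6) = 2.359.

κ = 2.36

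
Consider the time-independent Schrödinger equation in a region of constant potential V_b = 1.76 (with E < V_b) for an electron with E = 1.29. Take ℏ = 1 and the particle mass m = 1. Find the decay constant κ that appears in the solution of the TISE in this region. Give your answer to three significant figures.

κ = 0.970

Since E < V_b the TISE in this region is ψ'' = κ²ψ with κ = √(2m(V_b − E))/ℏ.
κ = √(2 × 1 × 0.47) = 0.9695.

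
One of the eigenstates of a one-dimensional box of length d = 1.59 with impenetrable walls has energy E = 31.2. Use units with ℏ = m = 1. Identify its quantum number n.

n = 4

For an infinite well E_n = n²π²ℏ²/(2md²), so n = (d/πℏ)√(2mE).
n = (1.59/π) × √(2 × 1 × 31.2) = 3.998 → n = 4.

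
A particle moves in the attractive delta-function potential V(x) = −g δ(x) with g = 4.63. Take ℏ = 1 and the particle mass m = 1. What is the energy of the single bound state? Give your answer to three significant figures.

E = -10.7

The bound state is ψ(x) = √κ e^{−κ|x|}. The derivative jump ψ'(0⁺) − ψ'(0⁻) = −(2mg/ℏ²)ψ(0) fixes κ = mg/ℏ² = 4.630.
Then E = −ℏ²κ²/(2m) = −mg²/(2ℏ²) = -10.72.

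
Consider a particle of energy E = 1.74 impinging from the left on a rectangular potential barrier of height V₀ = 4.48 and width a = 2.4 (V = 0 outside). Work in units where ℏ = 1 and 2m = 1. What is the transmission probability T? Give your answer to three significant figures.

E < V₀: inside the barrier ψ ∝ e^{±κx} with κ = √(2m(V₀ − E))/ℏ = 1.655.
κa = 3.973, sinh(κa) = 26.55.
The exact tunnelling result is T⁻¹ = 1 + V₀² sinh²(κa) / [4E(V₀ − E)] = 743.1, so T = 0.00135.

T = 0.00135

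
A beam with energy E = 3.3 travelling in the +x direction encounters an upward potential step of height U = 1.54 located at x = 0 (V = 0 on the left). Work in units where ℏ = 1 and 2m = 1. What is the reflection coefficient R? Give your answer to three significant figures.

R = 0.0243

On each side the TISE gives plane waves with k = √(2m(E − V))/ℏ: k₁ = √(2·½·3.3) = 1.817, k₂ = √(2·½·1.76) = 1.327.
Continuity of ψ and ψ′ at the step yields the reflection amplitude r = (k₁ − k₂)/(k₁ + k₂) = 0.1559; thus R = |r|² = 0.02430, T = 0.9757.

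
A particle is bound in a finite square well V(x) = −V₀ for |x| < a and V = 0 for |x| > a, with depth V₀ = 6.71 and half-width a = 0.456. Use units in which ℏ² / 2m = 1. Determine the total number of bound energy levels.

N = 1

Define the well-strength parameter z₀ = (a/ℏ)√(2mV₀) = 0.456 × √(2·0.5·6.71) = 1.181.
The even/odd transcendental equations gain one root per π/2 in z₀, giving N = 1 + ⌊2z₀/π⌋ = 1 + ⌊0.7520⌋ = 1.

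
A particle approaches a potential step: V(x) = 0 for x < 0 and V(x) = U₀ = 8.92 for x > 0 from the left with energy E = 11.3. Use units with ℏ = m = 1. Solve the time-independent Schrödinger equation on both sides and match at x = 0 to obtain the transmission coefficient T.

T = 0.862

The wavenumbers are k₁ = √(2mE)/ℏ = 4.754 on the left and k₂ = √(2m(E − U₀))/ℏ = 2.182 on the right.
Matching ψ and ψ′ at x = 0 gives r = (k₁ − k₂)/(k₁ + k₂), so R = r² = 0.1375 and T = 1 − R = 0.8625.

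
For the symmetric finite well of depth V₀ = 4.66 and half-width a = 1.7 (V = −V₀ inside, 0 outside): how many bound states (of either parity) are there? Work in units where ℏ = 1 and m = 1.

Define the well-strength parameter z₀ = (a/ℏ)√(2mV₀) = 1.7 × √(2·1·4.66) = 5.190.
The even/odd transcendental equations gain one root per π/2 in z₀, giving N = 1 + ⌊2z₀/π⌋ = 1 + ⌊3.304⌋ = 4.

N = 4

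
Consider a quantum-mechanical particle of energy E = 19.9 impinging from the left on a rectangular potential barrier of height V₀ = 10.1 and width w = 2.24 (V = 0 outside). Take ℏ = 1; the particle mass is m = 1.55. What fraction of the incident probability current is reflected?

R = 0.00619

E > V₀: inside the barrier k₂ = √(2m(E − V₀))/ℏ = 5.512, k₂w = 12.35.
Matching at both interfaces gives T⁻¹ = 1 + V₀² sin²(k₂w) / [4E(E − V₀)] = 1.006, hence T = 0.994.
R = 1 − T = 0.00619.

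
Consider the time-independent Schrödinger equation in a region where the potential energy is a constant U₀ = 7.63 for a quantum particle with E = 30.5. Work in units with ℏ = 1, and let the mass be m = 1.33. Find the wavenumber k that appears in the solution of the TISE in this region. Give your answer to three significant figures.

With E > U₀ the solution is oscillatory, ψ ∝ e^{±ikx} with k = √(2m(E − U₀))/ℏ.
k = √(2 × 1.33 × 22.87) = 7.800.

k = 7.80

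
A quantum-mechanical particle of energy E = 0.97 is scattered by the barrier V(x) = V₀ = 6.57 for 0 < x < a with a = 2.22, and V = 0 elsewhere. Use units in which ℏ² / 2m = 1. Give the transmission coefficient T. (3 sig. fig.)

Since E < V₀ the interior solution is evanescent with decay constant κ = √(2m(V₀ − E))/ℏ = 2.366.
κa = 5.253, sinh(κa) = 95.61.
The exact tunnelling result is T⁻¹ = 1 + V₀² sinh²(κa) / [4E(V₀ − E)] = 18160, so T = 0.0000551.

T = 0.0000551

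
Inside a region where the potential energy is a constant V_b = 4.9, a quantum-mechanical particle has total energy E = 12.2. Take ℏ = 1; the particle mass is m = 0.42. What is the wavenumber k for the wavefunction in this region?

k = 2.48

With E > V_b the solution is oscillatory, ψ ∝ e^{±ikx} with k = √(2m(E − V_b))/ℏ.
k = √(2 × 0.42 × 7.3) = 2.476.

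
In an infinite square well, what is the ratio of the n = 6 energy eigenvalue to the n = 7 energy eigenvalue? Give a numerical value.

Since E_n ∝ n², the ratio is (6/7)² = 0.734694.

0.734694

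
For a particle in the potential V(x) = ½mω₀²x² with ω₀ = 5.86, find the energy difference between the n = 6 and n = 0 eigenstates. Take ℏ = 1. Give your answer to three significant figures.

E_n = ℏω₀(n + ½), so ΔE = (6 − 0) ℏω₀ = 6 × 5.86 = 35.16.

ΔE = 35.2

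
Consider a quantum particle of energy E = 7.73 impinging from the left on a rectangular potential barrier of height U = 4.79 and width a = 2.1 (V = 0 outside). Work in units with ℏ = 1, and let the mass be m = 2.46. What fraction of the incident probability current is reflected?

R = 0.199

E > U: inside the barrier k₂ = √(2m(E − U))/ℏ = 3.803, k₂a = 7.987.
T = [1 + U² sin²(k₂a) / (4E(E − U))]⁻¹ = 1/1.248 = 0.801.
R = 1 − T = 0.199.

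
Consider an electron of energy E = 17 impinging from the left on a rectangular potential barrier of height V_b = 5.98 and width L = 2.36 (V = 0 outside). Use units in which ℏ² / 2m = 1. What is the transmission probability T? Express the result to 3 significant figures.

E > V_b: inside the barrier k₂ = √(2m(E − V_b))/ℏ = 3.320, k₂L = 7.834.
Matching at both interfaces gives T⁻¹ = 1 + V_b² sin²(k₂L) / [4E(E − V_b)] = 1.048, hence T = 0.954.

T = 0.954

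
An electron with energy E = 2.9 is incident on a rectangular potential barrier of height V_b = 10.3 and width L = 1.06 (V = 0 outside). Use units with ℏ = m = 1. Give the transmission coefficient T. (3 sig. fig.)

T = 0.000929

E < V_b: inside the barrier ψ ∝ e^{±κx} with κ = √(2m(V_b − E))/ℏ = 3.847.
κL = 4.078, sinh(κL) = 29.50.
The exact tunnelling result is T⁻¹ = 1 + V_b² sinh²(κL) / [4E(V_b − E)] = 1077, so T = 0.000929.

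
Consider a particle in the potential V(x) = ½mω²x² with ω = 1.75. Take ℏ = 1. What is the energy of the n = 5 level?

Using E_n = (n + ½)ℏω: E_5 = 5.5 × 1.75 = 9.625.

E = 9.63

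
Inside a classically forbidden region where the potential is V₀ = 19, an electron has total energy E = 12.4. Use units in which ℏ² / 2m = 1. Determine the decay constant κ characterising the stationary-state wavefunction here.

Since E < V₀ the TISE in this region is ψ'' = κ²ψ with κ = √(2m(V₀ − E))/ℏ.
κ = √(2 × 0.5 × 6.6) = 2.569.

κ = 2.57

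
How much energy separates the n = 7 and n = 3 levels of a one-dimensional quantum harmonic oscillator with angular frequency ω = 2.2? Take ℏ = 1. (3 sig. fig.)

E_n = ℏω(n + ½), so ΔE = (7 − 3) ℏω = 4 × 2.2 = 8.800.

ΔE = 8.80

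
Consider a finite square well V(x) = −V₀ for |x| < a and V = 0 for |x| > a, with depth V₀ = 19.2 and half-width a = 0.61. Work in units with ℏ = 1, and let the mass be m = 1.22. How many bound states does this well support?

N = 3

Define the well-strength parameter z₀ = (a/ℏ)√(2mV₀) = 0.61 × √(2·1.22·19.2) = 4.175.
A new bound state (alternating even/odd) appears each time z₀ passes a multiple of π/2, so N = ⌊2z₀/π⌋ + 1 = ⌊2.658⌋ + 1 = 3.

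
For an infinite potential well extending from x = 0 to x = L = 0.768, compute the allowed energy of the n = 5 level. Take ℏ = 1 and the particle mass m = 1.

E = 209

The infinite-well eigenfunctions ψ_n = √(2/L) sin(nπx/L) vanish at both walls, giving E_n = n²π²ℏ²/(2mL²).
E_5 = 5² × π² / (2 × 1 × 0.768²) = 209.2.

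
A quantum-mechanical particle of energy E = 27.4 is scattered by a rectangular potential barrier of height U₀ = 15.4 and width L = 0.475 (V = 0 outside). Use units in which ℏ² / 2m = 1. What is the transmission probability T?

Above the barrier the interior wavenumber is k₂ = √(2m(E − U₀))/ℏ = 3.464, giving phase k₂L = 1.645.
T = [1 + U₀² sin²(k₂L) / (4E(E − U₀))]⁻¹ = 1/1.179 = 0.848.

T = 0.848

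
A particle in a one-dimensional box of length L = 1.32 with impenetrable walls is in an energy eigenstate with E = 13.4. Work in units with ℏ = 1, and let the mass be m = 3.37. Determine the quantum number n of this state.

From E_n = n²π²ℏ²/(2mL²) invert to n = √(2mL²E)/(πℏ).
n = (1.32/π) × √(2 × 3.37 × 13.4) = 3.993 → n = 4.

n = 4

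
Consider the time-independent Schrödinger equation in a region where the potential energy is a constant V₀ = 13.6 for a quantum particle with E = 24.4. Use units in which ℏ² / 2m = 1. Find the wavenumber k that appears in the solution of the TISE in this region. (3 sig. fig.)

k = 3.29

With E > V₀ the solution is oscillatory, ψ ∝ e^{±ikx} with k = √(2m(E − V₀))/ℏ.
k = √(2 × 0.5 × 10.8) = 3.286.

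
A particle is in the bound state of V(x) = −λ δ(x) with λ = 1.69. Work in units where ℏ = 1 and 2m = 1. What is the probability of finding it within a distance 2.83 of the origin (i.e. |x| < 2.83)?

P = 0.992

The normalised bound state is ψ = √κ e^{−κ|x|} with κ = mλ/ℏ² = 0.8450.
P(|x| < d) = ∫_{−d}^{d} κ e^{−2κ|x|} dx = 1 − e^{−2κd} = 1 − e^{−4.783} = 0.9916.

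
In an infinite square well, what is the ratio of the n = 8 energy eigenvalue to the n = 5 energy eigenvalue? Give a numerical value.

Since E_n ∝ n², the ratio is (8/5)² = 2.56.

2.56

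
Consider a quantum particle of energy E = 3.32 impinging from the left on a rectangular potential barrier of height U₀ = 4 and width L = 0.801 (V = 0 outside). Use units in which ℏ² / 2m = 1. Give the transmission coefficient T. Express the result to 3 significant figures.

Since E < U₀ the interior solution is evanescent with decay constant κ = √(2m(U₀ − E))/ℏ = 0.8246.
κL = 0.6605, sinh(κL) = 0.7096.
The exact tunnelling result is T⁻¹ = 1 + U₀² sinh²(κL) / [4E(U₀ − E)] = 1.892, so T = 0.528.

T = 0.528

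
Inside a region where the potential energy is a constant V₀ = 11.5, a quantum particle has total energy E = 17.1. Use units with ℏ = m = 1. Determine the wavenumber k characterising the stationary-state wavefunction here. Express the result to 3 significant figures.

With E > V₀ the solution is oscillatory, ψ ∝ e^{±ikx} with k = √(2m(E − V₀))/ℏ.
k = √(2 × 1 × 5.6) = 3.347.

k = 3.35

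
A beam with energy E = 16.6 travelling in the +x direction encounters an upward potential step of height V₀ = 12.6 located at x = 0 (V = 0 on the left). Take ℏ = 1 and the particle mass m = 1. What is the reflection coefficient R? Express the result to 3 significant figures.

R = 0.117

The wavenumbers are k₁ = √(2mE)/ℏ = 5.762 on the left and k₂ = √(2m(E − V₀))/ℏ = 2.828 on the right.
Continuity of ψ and ψ′ at the step yields the reflection amplitude r = (k₁ − k₂)/(k₁ + k₂) = 0.3415; thus R = |r|² = 0.1166, T = 0.8834.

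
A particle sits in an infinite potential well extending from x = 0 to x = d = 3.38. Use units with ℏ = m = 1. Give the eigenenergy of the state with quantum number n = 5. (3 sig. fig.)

Requiring ψ(0) = ψ(d) = 0 quantises k = nπ/d, hence E_n = ℏ²k²/2m = n²π²ℏ²/(2md²).
E_5 = 5² × π² / (2 × 1 × 3.38²) = 10.80.

E = 10.8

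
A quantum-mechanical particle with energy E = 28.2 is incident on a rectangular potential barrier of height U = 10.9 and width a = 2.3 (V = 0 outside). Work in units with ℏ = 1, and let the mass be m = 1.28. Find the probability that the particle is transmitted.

T = 0.991

Above the barrier the interior wavenumber is k₂ = √(2m(E − U))/ℏ = 6.655, giving phase k₂a = 15.31.
Matching at both interfaces gives T⁻¹ = 1 + U² sin²(k₂a) / [4E(E − U)] = 1.009, hence T = 0.991.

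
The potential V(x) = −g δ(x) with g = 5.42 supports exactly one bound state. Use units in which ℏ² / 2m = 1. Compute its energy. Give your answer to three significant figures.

E = -7.34

For x ≠ 0 the bound state is ψ ∝ e^{−κ|x|}; integrating the TISE across the delta gives the cusp condition 2κ = 2mg/ℏ², so κ = 2.710.
Then E = −ℏ²κ²/(2m) = −mg²/(2ℏ²) = -7.344.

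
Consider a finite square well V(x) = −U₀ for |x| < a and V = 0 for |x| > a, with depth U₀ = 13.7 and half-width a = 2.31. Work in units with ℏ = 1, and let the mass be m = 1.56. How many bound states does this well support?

N = 10

The dimensionless depth is z₀ = a√(2mU₀)/ℏ = 2.31 × √(42.74) = 15.10.
A new bound state (alternating even/odd) appears each time z₀ passes a multiple of π/2, so N = ⌊2z₀/π⌋ + 1 = ⌊9.615⌋ + 1 = 10.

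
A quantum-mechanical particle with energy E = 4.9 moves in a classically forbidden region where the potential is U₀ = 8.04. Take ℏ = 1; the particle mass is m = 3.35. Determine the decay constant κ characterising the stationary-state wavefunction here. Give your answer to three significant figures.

κ = 4.59

Since E < U₀ the TISE in this region is ψ'' = κ²ψ with κ = √(2m(U₀ − E))/ℏ.
κ = √(2 × 3.35 × 3.14) = 4.587.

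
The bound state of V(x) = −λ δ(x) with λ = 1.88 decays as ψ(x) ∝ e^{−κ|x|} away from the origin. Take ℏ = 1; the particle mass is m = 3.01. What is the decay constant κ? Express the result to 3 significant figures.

κ = 5.66

Integrating the TISE across x = 0 gives the cusp condition ψ'(0⁺) − ψ'(0⁻) = −(2mλ/ℏ²)ψ(0).
With ψ ∝ e^{−κ|x|} this yields −2κ = −2mλ/ℏ², so κ = mλ/ℏ² = 5.659.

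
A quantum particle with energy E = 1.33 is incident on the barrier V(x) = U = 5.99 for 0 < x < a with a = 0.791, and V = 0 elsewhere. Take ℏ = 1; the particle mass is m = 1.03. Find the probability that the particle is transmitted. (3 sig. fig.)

T = 0.0204

Since E < U the interior solution is evanescent with decay constant κ = √(2m(U − E))/ℏ = 3.098.
κa = 2.451, sinh(κa) = 5.756.
The exact tunnelling result is T⁻¹ = 1 + U² sinh²(κa) / [4E(U − E)] = 48.94, so T = 0.0204.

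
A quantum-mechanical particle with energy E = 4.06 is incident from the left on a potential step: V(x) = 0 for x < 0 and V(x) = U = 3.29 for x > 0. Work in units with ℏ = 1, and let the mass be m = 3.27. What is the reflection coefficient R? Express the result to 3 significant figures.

R = 0.155

The wavenumbers are k₁ = √(2mE)/ℏ = 5.153 on the left and k₂ = √(2m(E − U))/ℏ = 2.244 on the right.
Continuity of ψ and ψ′ at the step yields the reflection amplitude r = (k₁ − k₂)/(k₁ + k₂) = 0.3932; thus R = |r|² = 0.1546, T = 0.8454.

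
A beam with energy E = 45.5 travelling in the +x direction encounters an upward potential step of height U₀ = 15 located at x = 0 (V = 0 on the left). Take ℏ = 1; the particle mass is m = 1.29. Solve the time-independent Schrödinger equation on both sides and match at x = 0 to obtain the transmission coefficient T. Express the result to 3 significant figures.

On each side the TISE gives plane waves with k = √(2m(E − V))/ℏ: k₁ = √(2·1.29·45.5) = 10.83, k₂ = √(2·1.29·30.5) = 8.871.
Continuity of ψ and ψ′ at the step yields the reflection amplitude r = (k₁ − k₂)/(k₁ + k₂) = 0.09966; thus R = |r|² = 0.009933, T = 0.9901.

T = 0.990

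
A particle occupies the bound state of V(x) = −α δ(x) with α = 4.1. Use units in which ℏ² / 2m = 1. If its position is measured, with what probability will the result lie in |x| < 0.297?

P = 0.704

The normalised bound state is ψ = √κ e^{−κ|x|} with κ = mα/ℏ² = 2.050.
P(|x| < d) = ∫_{−d}^{d} κ e^{−2κ|x|} dx = 1 − e^{−2κd} = 1 − e^{−1.218} = 0.7041.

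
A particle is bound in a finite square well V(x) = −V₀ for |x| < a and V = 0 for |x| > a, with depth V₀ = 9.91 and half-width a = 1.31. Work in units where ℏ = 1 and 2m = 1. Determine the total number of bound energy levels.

The dimensionless depth is z₀ = a√(2mV₀)/ℏ = 1.31 × √(9.910) = 4.124.
The even/odd transcendental equations gain one root per π/2 in z₀, giving N = 1 + ⌊2z₀/π⌋ = 1 + ⌊2.625⌋ = 3.

N = 3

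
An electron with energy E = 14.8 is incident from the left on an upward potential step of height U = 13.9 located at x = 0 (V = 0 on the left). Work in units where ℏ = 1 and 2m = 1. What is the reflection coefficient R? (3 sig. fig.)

R = 0.365

The wavenumbers are k₁ = √(2mE)/ℏ = 3.847 on the left and k₂ = √(2m(E − U))/ℏ = 0.9487 on the right.
Continuity of ψ and ψ′ at the step yields the reflection amplitude r = (k₁ − k₂)/(k₁ + k₂) = 0.6044; thus R = |r|² = 0.3653, T = 0.6347.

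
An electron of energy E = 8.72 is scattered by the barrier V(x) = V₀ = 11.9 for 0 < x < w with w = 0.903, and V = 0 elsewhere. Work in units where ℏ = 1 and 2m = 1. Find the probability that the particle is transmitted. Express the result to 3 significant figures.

T = 0.120

E < V₀: inside the barrier ψ ∝ e^{±κx} with κ = √(2m(V₀ − E))/ℏ = 1.783.
κw = 1.610, sinh(κw) = 2.402.
The exact tunnelling result is T⁻¹ = 1 + V₀² sinh²(κw) / [4E(V₀ − E)] = 8.367, so T = 0.120.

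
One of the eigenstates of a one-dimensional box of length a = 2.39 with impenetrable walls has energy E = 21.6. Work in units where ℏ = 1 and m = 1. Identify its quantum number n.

n = 5

From E_n = n²π²ℏ²/(2ma²) invert to n = √(2ma²E)/(πℏ).
n = (2.39/π) × √(2 × 1 × 21.6) = 5.000 → n = 5.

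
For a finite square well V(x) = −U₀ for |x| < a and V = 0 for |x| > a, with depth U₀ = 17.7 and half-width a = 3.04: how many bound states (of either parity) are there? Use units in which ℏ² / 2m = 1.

Define the well-strength parameter z₀ = (a/ℏ)√(2mU₀) = 3.04 × √(2·0.5·17.7) = 12.79.
A new bound state (alternating even/odd) appears each time z₀ passes a multiple of π/2, so N = ⌊2z₀/π⌋ + 1 = ⌊8.142⌋ + 1 = 9.

N = 9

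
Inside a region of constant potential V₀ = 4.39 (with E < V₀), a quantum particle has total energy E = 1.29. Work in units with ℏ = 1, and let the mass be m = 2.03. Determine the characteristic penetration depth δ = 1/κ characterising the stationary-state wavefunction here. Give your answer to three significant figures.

Since E < V₀ the TISE in this region is ψ'' = κ²ψ with κ = √(2m(V₀ − E))/ℏ.
κ = √(2 × 2.03 × 3.1) = 3.548. The penetration depth is δ = 1/κ = 0.282.

δ = 0.282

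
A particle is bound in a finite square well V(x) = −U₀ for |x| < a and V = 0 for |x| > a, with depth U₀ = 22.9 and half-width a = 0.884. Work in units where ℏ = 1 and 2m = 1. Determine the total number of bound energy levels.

N = 3

Define the well-strength parameter z₀ = (a/ℏ)√(2mU₀) = 0.884 × √(2·0.5·22.9) = 4.230.
The even/odd transcendental equations gain one root per π/2 in z₀, giving N = 1 + ⌊2z₀/π⌋ = 1 + ⌊2.693⌋ = 3.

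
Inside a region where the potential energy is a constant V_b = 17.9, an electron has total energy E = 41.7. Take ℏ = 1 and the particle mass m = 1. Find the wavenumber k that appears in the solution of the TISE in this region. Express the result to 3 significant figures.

With E > V_b the solution is oscillatory, ψ ∝ e^{±ikx} with k = √(2m(E − V_b))/ℏ.
k = √(2 × 1 × 23.8) = 6.899.

k = 6.90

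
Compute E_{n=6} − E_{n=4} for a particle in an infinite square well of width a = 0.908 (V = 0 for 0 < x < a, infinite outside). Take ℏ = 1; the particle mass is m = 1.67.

E_n = n²π²ℏ²/(2ma²), so ΔE = (6² − 4²) π²ℏ²/(2ma²).
ΔE = 20 × π² / (2 × 1.67 × 0.908²) = 71.68.

ΔE = 71.7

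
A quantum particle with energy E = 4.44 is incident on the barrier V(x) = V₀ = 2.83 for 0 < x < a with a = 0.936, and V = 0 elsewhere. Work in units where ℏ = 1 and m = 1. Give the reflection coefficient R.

R = 0.217

E > V₀: inside the barrier k₂ = √(2m(E − V₀))/ℏ = 1.794, k₂a = 1.680.
T = [1 + V₀² sin²(k₂a) / (4E(E − V₀))]⁻¹ = 1/1.277 = 0.783.
R = 1 − T = 0.217.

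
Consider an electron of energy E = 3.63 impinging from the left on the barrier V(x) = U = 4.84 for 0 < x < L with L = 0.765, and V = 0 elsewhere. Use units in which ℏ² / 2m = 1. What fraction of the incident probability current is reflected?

R = 0.543

E < U: inside the barrier ψ ∝ e^{±κx} with κ = √(2m(U − E))/ℏ = 1.100.
κL = 0.8415, sinh(κL) = 0.9444.
Matching ψ, ψ′ at both faces gives T = [1 + U² sinh²(κL) / (4E(U − E))]⁻¹ = 1/2.189 = 0.457.
R = 1 − T = 0.543.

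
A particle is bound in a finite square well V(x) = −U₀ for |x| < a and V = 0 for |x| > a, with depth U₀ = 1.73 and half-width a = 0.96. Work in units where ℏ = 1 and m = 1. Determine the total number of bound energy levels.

N = 2

Define the well-strength parameter z₀ = (a/ℏ)√(2mU₀) = 0.96 × √(2·1·1.73) = 1.786.
A new bound state (alternating even/odd) appears each time z₀ passes a multiple of π/2, so N = ⌊2z₀/π⌋ + 1 = ⌊1.137⌋ + 1 = 2.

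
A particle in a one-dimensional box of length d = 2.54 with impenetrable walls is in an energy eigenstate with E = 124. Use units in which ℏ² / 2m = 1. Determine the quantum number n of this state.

n = 9

For an infinite well E_n = n²π²ℏ²/(2md²), so n = (d/πℏ)√(2mE).
n = (2.54/π) × √(2 × 0.5 × 124) = 9.003 → n = 9.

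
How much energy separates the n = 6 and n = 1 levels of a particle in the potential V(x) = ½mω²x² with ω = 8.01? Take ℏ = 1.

ΔE = 40.1

E_n = ℏω(n + ½), so ΔE = (6 − 1) ℏω = 5 × 8.01 = 40.05.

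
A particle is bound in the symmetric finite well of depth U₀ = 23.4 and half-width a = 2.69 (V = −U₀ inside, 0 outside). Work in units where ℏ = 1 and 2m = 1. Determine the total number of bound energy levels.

Define the well-strength parameter z₀ = (a/ℏ)√(2mU₀) = 2.69 × √(2·0.5·23.4) = 13.01.
A new bound state (alternating even/odd) appears each time z₀ passes a multiple of π/2, so N = ⌊2z₀/π⌋ + 1 = ⌊8.284⌋ + 1 = 9.

N = 9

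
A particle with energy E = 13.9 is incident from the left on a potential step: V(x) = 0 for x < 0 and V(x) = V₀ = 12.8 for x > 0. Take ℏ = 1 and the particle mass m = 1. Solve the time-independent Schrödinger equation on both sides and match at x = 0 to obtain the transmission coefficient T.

On each side the TISE gives plane waves with k = √(2m(E − V))/ℏ: k₁ = √(2·1·13.9) = 5.273, k₂ = √(2·1·1.1) = 1.483.
Matching ψ and ψ′ at x = 0 gives r = (k₁ − k₂)/(k₁ + k₂), so R = r² = 0.3146 and T = 1 − R = 0.6854.

T = 0.685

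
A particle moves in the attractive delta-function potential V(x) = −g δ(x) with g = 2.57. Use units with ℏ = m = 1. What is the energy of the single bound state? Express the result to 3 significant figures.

For x ≠ 0 the bound state is ψ ∝ e^{−κ|x|}; integrating the TISE across the delta gives the cusp condition 2κ = 2mg/ℏ², so κ = 2.570.
Then E = −ℏ²κ²/(2m) = −mg²/(2ℏ²) = -3.302.

E = -3.30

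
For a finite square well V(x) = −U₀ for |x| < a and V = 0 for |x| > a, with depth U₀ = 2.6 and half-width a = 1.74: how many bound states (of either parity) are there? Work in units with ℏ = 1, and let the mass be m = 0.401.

N = 2

Define the well-strength parameter z₀ = (a/ℏ)√(2mU₀) = 1.74 × √(2·0.401·2.6) = 2.513.
A new bound state (alternating even/odd) appears each time z₀ passes a multiple of π/2, so N = ⌊2z₀/π⌋ + 1 = ⌊1.600⌋ + 1 = 2.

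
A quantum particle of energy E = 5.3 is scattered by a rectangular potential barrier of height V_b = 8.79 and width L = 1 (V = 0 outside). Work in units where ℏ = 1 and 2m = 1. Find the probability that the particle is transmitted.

E < V_b: inside the barrier ψ ∝ e^{±κx} with κ = √(2m(V_b − E))/ℏ = 1.868.
κL = 1.868, sinh(κL) = 3.161.
Matching ψ, ψ′ at both faces gives T = [1 + V_b² sinh²(κL) / (4E(V_b − E))]⁻¹ = 1/11.43 = 0.0875.

T = 0.0875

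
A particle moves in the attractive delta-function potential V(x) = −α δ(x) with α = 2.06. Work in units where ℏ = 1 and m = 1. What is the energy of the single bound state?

For x ≠ 0 the bound state is ψ ∝ e^{−κ|x|}; integrating the TISE across the delta gives the cusp condition 2κ = 2mα/ℏ², so κ = 2.060.
Then E = −ℏ²κ²/(2m) = −mα²/(2ℏ²) = -2.122.

E = -2.12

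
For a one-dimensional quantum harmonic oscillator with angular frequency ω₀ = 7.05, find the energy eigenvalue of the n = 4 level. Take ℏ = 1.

Using E_n = (n + ½)ℏω₀: E_4 = 4.5 × 7.05 = 31.73.

E = 31.7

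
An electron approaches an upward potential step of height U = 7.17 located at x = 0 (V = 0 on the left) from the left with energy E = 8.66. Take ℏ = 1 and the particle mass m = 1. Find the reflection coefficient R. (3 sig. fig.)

R = 0.171

The wavenumbers are k₁ = √(2mE)/ℏ = 4.162 on the left and k₂ = √(2m(E − U))/ℏ = 1.726 on the right.
Continuity of ψ and ψ′ at the step yields the reflection amplitude r = (k₁ − k₂)/(k₁ + k₂) = 0.4136; thus R = |r|² = 0.1711, T = 0.8289.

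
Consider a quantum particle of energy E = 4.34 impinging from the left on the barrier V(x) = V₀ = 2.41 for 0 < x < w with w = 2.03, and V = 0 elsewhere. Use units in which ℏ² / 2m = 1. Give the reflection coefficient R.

Above the barrier the interior wavenumber is k₂ = √(2m(E − V₀))/ℏ = 1.389, giving phase k₂w = 2.820.
T = [1 + V₀² sin²(k₂w) / (4E(E − V₀))]⁻¹ = 1/1.017 = 0.983.
R = 1 − T = 0.0170.

R = 0.0170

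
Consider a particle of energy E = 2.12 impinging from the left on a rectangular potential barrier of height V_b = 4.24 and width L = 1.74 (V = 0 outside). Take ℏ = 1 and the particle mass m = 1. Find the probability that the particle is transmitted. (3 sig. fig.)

E < V_b: inside the barrier ψ ∝ e^{±κx} with κ = √(2m(V_b − E))/ℏ = 2.059.
κL = 3.583, sinh(κL) = 17.97.
The exact tunnelling result is T⁻¹ = 1 + V_b² sinh²(κL) / [4E(V_b − E)] = 324.1, so T = 0.00309.

T = 0.00309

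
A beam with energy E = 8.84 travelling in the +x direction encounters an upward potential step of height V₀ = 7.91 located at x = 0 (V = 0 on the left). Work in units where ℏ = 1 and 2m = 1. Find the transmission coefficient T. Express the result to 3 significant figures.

On each side the TISE gives plane waves with k = √(2m(E − V))/ℏ: k₁ = √(2·½·8.84) = 2.973, k₂ = √(2·½·0.93) = 0.9644.
Continuity of ψ and ψ′ at the step yields the reflection amplitude r = (k₁ − k₂)/(k₁ + k₂) = 0.5102; thus R = |r|² = 0.2603, T = 0.7397.

T = 0.740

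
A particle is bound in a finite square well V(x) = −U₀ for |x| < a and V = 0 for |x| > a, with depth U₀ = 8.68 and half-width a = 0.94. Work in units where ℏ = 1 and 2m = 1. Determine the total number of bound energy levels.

N = 2

Define the well-strength parameter z₀ = (a/ℏ)√(2mU₀) = 0.94 × √(2·0.5·8.68) = 2.769.
A new bound state (alternating even/odd) appears each time z₀ passes a multiple of π/2, so N = ⌊2z₀/π⌋ + 1 = ⌊1.763⌋ + 1 = 2.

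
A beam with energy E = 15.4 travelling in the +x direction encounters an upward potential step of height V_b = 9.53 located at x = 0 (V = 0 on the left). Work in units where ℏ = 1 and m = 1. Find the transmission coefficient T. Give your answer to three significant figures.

T = 0.944

On each side the TISE gives plane waves with k = √(2m(E − V))/ℏ: k₁ = √(2·1·15.4) = 5.550, k₂ = √(2·1·5.87) = 3.426.
Matching ψ and ψ′ at x = 0 gives r = (k₁ − k₂)/(k₁ + k₂), so R = r² = 0.05596 and T = 1 − R = 0.9440.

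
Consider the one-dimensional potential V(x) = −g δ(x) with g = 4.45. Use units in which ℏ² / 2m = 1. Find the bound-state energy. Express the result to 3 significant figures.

The bound state is ψ(x) = √κ e^{−κ|x|}. The derivative jump ψ'(0⁺) − ψ'(0⁻) = −(2mg/ℏ²)ψ(0) fixes κ = mg/ℏ² = 2.225.
Then E = −ℏ²κ²/(2m) = −mg²/(2ℏ²) = -4.951.

E = -4.95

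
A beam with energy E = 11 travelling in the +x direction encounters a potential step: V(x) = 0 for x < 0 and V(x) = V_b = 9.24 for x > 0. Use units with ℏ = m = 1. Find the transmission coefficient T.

The wavenumbers are k₁ = √(2mE)/ℏ = 4.690 on the left and k₂ = √(2m(E − V_b))/ℏ = 1.876 on the right.
Matching ψ and ψ′ at x = 0 gives r = (k₁ − k₂)/(k₁ + k₂), so R = r² = 0.1837 and T = 1 − R = 0.8163.

T = 0.816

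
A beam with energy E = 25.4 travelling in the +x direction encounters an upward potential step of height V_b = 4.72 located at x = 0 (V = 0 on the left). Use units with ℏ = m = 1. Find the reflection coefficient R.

R = 0.00264

On each side the TISE gives plane waves with k = √(2m(E − V))/ℏ: k₁ = √(2·1·25.4) = 7.127, k₂ = √(2·1·20.68) = 6.431.
Matching ψ and ψ′ at x = 0 gives r = (k₁ − k₂)/(k₁ + k₂), so R = r² = 0.002637 and T = 1 − R = 0.9974.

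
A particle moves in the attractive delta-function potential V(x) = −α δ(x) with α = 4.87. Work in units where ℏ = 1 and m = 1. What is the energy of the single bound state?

E = -11.9

For x ≠ 0 the bound state is ψ ∝ e^{−κ|x|}; integrating the TISE across the delta gives the cusp condition 2κ = 2mα/ℏ², so κ = 4.870.
Then E = −ℏ²κ²/(2m) = −mα²/(2ℏ²) = -11.86.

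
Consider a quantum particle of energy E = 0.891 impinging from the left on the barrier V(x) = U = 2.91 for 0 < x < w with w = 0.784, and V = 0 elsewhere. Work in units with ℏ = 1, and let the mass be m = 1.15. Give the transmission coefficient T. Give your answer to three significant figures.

E < U: inside the barrier ψ ∝ e^{±κx} with κ = √(2m(U − E))/ℏ = 2.155.
κw = 1.689, sinh(κw) = 2.616.
Matching ψ, ψ′ at both faces gives T = [1 + U² sinh²(κw) / (4E(U − E))]⁻¹ = 1/9.053 = 0.110.

T = 0.110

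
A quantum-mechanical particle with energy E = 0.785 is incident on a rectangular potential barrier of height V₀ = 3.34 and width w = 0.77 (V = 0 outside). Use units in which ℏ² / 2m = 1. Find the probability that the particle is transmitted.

T = 0.227

E < V₀: inside the barrier ψ ∝ e^{±κx} with κ = √(2m(V₀ − E))/ℏ = 1.598.
κw = 1.231, sinh(κw) = 1.566.
Matching ψ, ψ′ at both faces gives T = [1 + V₀² sinh²(κw) / (4E(V₀ − E))]⁻¹ = 1/4.410 = 0.227.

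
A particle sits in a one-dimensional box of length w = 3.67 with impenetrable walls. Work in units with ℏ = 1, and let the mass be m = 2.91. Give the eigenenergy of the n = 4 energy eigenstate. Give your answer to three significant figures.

E = 2.01

The infinite-well eigenfunctions ψ_n = √(2/w) sin(nπx/w) vanish at both walls, giving E_n = n²π²ℏ²/(2mw²).
E_4 = 4² × π² / (2 × 2.91 × 3.67²) = 2.014.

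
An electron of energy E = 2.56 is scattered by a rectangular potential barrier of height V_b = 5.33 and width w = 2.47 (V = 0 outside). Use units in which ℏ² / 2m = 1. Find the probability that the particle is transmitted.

T = 0.00107

Since E < V_b the interior solution is evanescent with decay constant κ = √(2m(V_b − E))/ℏ = 1.664.
κw = 4.111, sinh(κw) = 30.49.
Matching ψ, ψ′ at both faces gives T = [1 + V_b² sinh²(κw) / (4E(V_b − E))]⁻¹ = 1/932.2 = 0.00107.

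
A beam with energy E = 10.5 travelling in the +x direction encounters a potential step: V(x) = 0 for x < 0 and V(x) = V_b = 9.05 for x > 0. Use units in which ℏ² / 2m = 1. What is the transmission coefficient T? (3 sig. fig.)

T = 0.790

The wavenumbers are k₁ = √(2mE)/ℏ = 3.240 on the left and k₂ = √(2m(E − V_b))/ℏ = 1.204 on the right.
Matching ψ and ψ′ at x = 0 gives r = (k₁ − k₂)/(k₁ + k₂), so R = r² = 0.2099 and T = 1 − R = 0.7901.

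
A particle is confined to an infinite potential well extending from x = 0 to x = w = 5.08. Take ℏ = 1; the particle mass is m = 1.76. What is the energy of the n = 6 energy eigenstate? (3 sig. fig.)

Requiring ψ(0) = ψ(w) = 0 quantises k = nπ/w, hence E_n = ℏ²k²/2m = n²π²ℏ²/(2mw²).
E_6 = 6² × π² / (2 × 1.76 × 5.08²) = 3.911.

E = 3.91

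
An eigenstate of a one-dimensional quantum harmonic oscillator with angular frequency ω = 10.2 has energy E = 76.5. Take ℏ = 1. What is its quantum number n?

Invert E_n = (n + ½)ℏω: n = E/ℏω − ½ = 7.000, so n = 7.

n = 7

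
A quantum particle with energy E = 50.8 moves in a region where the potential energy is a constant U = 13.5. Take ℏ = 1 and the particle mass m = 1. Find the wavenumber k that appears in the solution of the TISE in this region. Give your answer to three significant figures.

With E > U the solution is oscillatory, ψ ∝ e^{±ikx} with k = √(2m(E − U))/ℏ.
k = √(2 × 1 × 37.3) = 8.637.

k = 8.64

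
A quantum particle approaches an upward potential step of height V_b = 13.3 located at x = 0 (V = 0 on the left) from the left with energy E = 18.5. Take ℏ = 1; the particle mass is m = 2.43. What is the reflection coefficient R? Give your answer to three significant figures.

The wavenumbers are k₁ = √(2mE)/ℏ = 9.482 on the left and k₂ = √(2m(E − V_b))/ℏ = 5.027 on the right.
Continuity of ψ and ψ′ at the step yields the reflection amplitude r = (k₁ − k₂)/(k₁ + k₂) = 0.3070; thus R = |r|² = 0.09428, T = 0.9057.

R = 0.0943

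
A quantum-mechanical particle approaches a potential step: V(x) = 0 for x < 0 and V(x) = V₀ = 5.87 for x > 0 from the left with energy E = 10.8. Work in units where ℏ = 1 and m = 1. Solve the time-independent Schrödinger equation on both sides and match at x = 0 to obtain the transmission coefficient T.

The wavenumbers are k₁ = √(2mE)/ℏ = 4.648 on the left and k₂ = √(2m(E − V₀))/ℏ = 3.140 on the right.
Continuity of ψ and ψ′ at the step yields the reflection amplitude r = (k₁ − k₂)/(k₁ + k₂) = 0.1936; thus R = |r|² = 0.03747, T = 0.9625.

T = 0.963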